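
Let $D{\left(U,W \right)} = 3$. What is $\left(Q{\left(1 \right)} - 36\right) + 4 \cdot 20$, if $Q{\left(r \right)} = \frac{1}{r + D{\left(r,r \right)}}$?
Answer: $\frac{177}{4} \approx 44.25$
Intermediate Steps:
$Q{\left(r \right)} = \frac{1}{3 + r}$ ($Q{\left(r \right)} = \frac{1}{r + 3} = \frac{1}{3 + r}$)
$\left(Q{\left(1 \right)} - 36\right) + 4 \cdot 20 = \left(\frac{1}{3 + 1} - 36\right) + 4 \cdot 20 = \left(\frac{1}{4} - 36\right) + 80 = - \frac{143}{4} + 80 = \frac{177}{4}$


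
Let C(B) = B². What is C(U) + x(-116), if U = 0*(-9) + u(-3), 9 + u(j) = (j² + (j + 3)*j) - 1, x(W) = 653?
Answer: 654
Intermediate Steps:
u(j) = -10 + j² + j*(3 + j) (u(j) = -9 + ((j² + (j + 3)*j) - 1) = -9 + ((j² + (3 + j)*j) - 1) = -9 + ((j² + j*(3 + j)) - 1) = -9 + (-1 + j² + j*(3 + j)) = -10 + j² + j*(3 + j))
U = -1 (U = 0*(-9) + (-10 + 2*(-3)² + 3*(-3)) = 0 + (-10 + 2*9 - 9) = 0 + (-10 + 18 - 9) = 0 - 1 = -1)
C(U) + x(-116) = (-1)² + 653 = 1 + 653 = 654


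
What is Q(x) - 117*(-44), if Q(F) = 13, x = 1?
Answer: 5161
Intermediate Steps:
Q(x) - 117*(-44) = 13 - 117*(-44) = 13 + 5148 = 5161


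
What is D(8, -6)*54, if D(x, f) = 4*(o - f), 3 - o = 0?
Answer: 1944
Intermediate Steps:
o = 3 (o = 3 - 1*0 = 3 + 0 = 3)
D(x, f) = 12 - 4*f (D(x, f) = 4*(3 - f) = 12 - 4*f)
D(8, -6)*54 = (12 - 4*(-6))*54 = (12 + 24)*54 = 36*54 = 1944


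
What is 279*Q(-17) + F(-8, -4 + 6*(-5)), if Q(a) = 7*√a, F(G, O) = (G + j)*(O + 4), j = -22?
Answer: 900 + 1953*I*√17 ≈ 900.0 + 8052.4*I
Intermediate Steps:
F(G, O) = (-22 + G)*(4 + O) (F(G, O) = (G - 22)*(O + 4) = (-22 + G)*(4 + O))
279*Q(-17) + F(-8, -4 + 6*(-5)) = 279*(7*√(-17)) + (-88 - 22*(-4 + 6*(-5)) + 4*(-8) - 8*(-4 + 6*(-5))) = 279*(7*(I*√17)) + (-88 - 22*(-4 - 30) - 32 - 8*(-4 - 30)) = 279*(7*I*√17) + (-88 - 22*(-34) - 32 - 8*(-34)) = 1953*I*√17 + (-88 + 748 - 32 + 272) = 1953*I*√17 + 900 = 900 + 1953*I*√17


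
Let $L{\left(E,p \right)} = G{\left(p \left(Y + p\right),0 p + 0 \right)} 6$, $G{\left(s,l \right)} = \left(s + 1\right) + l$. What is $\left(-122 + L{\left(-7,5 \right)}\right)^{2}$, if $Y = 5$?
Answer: $33856$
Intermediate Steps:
$G{\left(s,l \right)} = 1 + l + s$ ($G{\left(s,l \right)} = \left(1 + s\right) + l = 1 + l + s$)
$L{\left(E,p \right)} = 6 + 6 p \left(5 + p\right)$ ($L{\left(E,p \right)} = \left(1 + \left(0 p + 0\right) + p \left(5 + p\right)\right) 6 = \left(1 + \left(0 + 0\right) + p \left(5 + p\right)\right) 6 = \left(1 + 0 + p \left(5 + p\right)\right) 6 = \left(1 + p \left(5 + p\right)\right) 6 = 6 + 6 p \left(5 + p\right)$)
$\left(-122 + L{\left(-7,5 \right)}\right)^{2} = \left(-122 + \left(6 + 6 \cdot 5 \left(5 + 5\right)\right)\right)^{2} = \left(-122 + \left(6 + 6 \cdot 5 \cdot 10\right)\right)^{2} = \left(-122 + \left(6 + 300\right)\right)^{2} = \left(-122 + 306\right)^{2} = 184^{2} = 33856$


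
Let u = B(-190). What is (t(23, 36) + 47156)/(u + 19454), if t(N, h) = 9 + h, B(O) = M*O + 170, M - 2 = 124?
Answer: -47201/4316 ≈ -10.936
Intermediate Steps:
M = 126 (M = 2 + 124 = 126)
B(O) = 170 + 126*O (B(O) = 126*O + 170 = 170 + 126*O)
u = -23770 (u = 170 + 126*(-190) = 170 - 23940 = -23770)
(t(23, 36) + 47156)/(u + 19454) = ((9 + 36) + 47156)/(-23770 + 19454) = (45 + 47156)/(-4316) = 47201*(-1/4316) = -47201/4316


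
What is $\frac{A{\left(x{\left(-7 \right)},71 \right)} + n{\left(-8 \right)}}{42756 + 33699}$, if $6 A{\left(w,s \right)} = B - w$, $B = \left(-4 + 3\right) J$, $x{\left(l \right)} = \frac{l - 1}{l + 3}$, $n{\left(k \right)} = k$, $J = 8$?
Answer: $- \frac{29}{229365} \approx -0.00012644$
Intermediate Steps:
$x{\left(l \right)} = \frac{-1 + l}{3 + l}$
$B = -8$ ($B = \left(-4 + 3\right) 8 = \left(-1\right) 8 = -8$)
$A{\left(w,s \right)} = - \frac{4}{3} - \frac{w}{6}$ ($A{\left(w,s \right)} = \frac{-8 - w}{6} = - \frac{4}{3} - \frac{w}{6}$)
$\frac{A{\left(x{\left(-7 \right)},71 \right)} + n{\left(-8 \right)}}{42756 + 33699} = \frac{\left(- \frac{4}{3} - \frac{\frac{1}{3 - 7} \left(-1 - 7\right)}{6}\right) - 8}{42756 + 33699} = \frac{\left(- \frac{4}{3} - \frac{\frac{1}{-4} \left(-8\right)}{6}\right) - 8}{76455} = \left(\left(- \frac{4}{3} - \frac{\left(- \frac{1}{4}\right) \left(-8\right)}{6}\right) - 8\right) \frac{1}{76455} = \left(\left(- \frac{4}{3} - \frac{1}{3}\right) - 8\right) \frac{1}{76455} = \left(- \frac{5}{3} - 8\right) \frac{1}{76455} = \left(- \frac{29}{3}\right) \frac{1}{76455} = - \frac{29}{229365}$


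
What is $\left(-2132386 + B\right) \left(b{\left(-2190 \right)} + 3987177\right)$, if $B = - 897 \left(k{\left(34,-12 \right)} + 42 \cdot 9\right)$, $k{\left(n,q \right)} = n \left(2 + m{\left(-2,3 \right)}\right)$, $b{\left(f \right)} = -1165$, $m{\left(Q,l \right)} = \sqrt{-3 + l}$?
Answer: $-10094368117376$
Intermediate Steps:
$k{\left(n,q \right)} = 2 n$ ($k{\left(n,q \right)} = n \left(2 + \sqrt{-3 + 3}\right) = n \left(2 + \sqrt{0}\right) = n \left(2 + 0\right) = n 2 = 2 n$)
$B = -400062$ ($B = - 897 \left(2 \cdot 34 + 42 \cdot 9\right) = - 897 \left(68 + 378\right) = \left(-897\right) 446 = -400062$)
$\left(-2132386 + B\right) \left(b{\left(-2190 \right)} + 3987177\right) = \left(-2132386 - 400062\right) \left(-1165 + 3987177\right) = \left(-2532448\right) 3986012 = -10094368117376$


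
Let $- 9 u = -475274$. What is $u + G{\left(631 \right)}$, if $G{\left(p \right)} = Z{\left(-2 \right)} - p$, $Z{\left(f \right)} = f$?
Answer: $\frac{469577}{9} \approx 52175.0$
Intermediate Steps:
$u = \frac{475274}{9}$ ($u = \left(- \frac{1}{9}\right) \left(-475274\right) = \frac{475274}{9} \approx 52808.0$)
$G{\left(p \right)} = -2 - p$
$u + G{\left(631 \right)} = \frac{475274}{9} - 633 = \frac{469577}{9}$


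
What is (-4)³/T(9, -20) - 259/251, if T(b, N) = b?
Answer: -18395/2259 ≈ -8.1430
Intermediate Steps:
(-4)³/T(9, -20) - 259/251 = (-4)³/9 - 259/251 = -64*⅑ - 259*1/251 = -64/9 - 259/251 = -18395/2259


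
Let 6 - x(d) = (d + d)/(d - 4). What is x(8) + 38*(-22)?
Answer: -834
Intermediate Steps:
x(d) = 6 - 2*d/(-4 + d) (x(d) = 6 - (d + d)/(d - 4) = 6 - 2*d/(-4 + d))
x(8) + 38*(-22) = 4*(-6 + 8)/(-4 + 8) + 38*(-22) = 4*2/4 - 836 = 4*(1/4)*2 - 836 = 2 - 836 = -834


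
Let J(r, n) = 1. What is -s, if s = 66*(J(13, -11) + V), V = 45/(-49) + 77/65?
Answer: -266178/3185 ≈ -83.572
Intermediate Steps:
V = 848/3185 (V = 45*(-1/49) + 77*(1/65) = -45/49 + 77/65 = 848/3185 ≈ 0.26625)
s = 266178/3185 (s = 66*(1 + 848/3185) = 66*(4033/3185) = 266178/3185 ≈ 83.572)
-s = -1*266178/3185 = -266178/3185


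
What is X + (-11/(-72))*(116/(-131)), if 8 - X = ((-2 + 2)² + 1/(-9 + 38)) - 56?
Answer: 4364839/68382 ≈ 63.830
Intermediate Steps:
X = 1855/29 (X = 8 - (((-2 + 2)² + 1/(-9 + 38)) - 56) = 8 - ((0² + 1/29) - 56) = 8 - ((0 + 1/29) - 56) = 8 - (1/29 - 56) = 8 - 1*(-1623/29) = 8 + 1623/29 = 1855/29 ≈ 63.966)
X + (-11/(-72))*(116/(-131)) = 1855/29 + (-11/(-72))*(116/(-131)) = 1855/29 + (-11*(-1/72))*(116*(-1/131)) = 1855/29 + (11/72)*(-116/131) = 1855/29 - 319/2358 = 4364839/68382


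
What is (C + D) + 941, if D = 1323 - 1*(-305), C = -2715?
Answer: -146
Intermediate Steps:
D = 1628 (D = 1323 + 305 = 1628)
(C + D) + 941 = (-2715 + 1628) + 941 = -1087 + 941 = -146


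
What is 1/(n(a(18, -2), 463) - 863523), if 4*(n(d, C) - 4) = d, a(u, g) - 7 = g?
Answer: -4/3454071 ≈ -1.1581e-6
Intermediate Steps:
a(u, g) = 7 + g
n(d, C) = 4 + d/4
1/(n(a(18, -2), 463) - 863523) = 1/((4 + (7 - 2)/4) - 863523) = 1/((4 + (¼)*5) - 863523) = 1/((4 + 5/4) - 863523) = 1/(21/4 - 863523) = 1/(-3454071/4) = -4/3454071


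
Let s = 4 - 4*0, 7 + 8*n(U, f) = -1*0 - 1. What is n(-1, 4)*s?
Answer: -4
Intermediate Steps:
n(U, f) = -1 (n(U, f) = -7/8 + (-1*0 - 1)/8 = -7/8 + (0 - 1)/8 = -7/8 + (1/8)*(-1) = -7/8 - 1/8 = -1)
s = 4 (s = 4 + 0 = 4)
n(-1, 4)*s = -1*4 = -4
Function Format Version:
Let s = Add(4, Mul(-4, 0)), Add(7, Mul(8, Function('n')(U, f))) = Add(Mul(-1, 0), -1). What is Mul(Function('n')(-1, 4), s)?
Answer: -4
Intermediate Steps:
Function('n')(U, f) = -1 (Function('n')(U, f) = Add(Rational(-7, 8), Mul(Rational(1, 8), Add(Mul(-1, 0), -1))) = Add(Rational(-7, 8), Mul(Rational(1, 8), Add(0, -1))) = Add(Rational(-7, 8), Mul(Rational(1, 8), -1)) = Add(Rational(-7, 8), Rational(-1, 8)) = -1)
s = 4 (s = Add(4, 0) = 4)
Mul(Function('n')(-1, 4), s) = Mul(-1, 4) = -4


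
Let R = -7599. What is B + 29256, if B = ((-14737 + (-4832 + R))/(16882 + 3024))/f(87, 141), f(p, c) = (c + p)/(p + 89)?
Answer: 5532315160/189107 ≈ 29255.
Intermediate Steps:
f(p, c) = (c + p)/(89 + p)
B = -199232/189107 (B = ((-14737 + (-4832 - 7599))/(16882 + 3024))/(((141 + 87)/(89 + 87))) = ((-14737 - 12431)/19906)/((228/176)) = (-27168*1/19906)/(((1/176)*228)) = -13584/(9953*57/44) = -13584/9953*44/57 = -199232/189107 ≈ -1.0535)
B + 29256 = -199232/189107 + 29256 = 5532315160/189107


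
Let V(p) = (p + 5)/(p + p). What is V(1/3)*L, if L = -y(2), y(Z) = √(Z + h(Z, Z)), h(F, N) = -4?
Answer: -8*I*√2 ≈ -11.314*I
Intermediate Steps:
y(Z) = √(-4 + Z) (y(Z) = √(Z - 4) = √(-4 + Z))
V(p) = (5 + p)/(2*p) (V(p) = (5 + p)/((2*p)) = (5 + p)*(1/(2*p)) = (5 + p)/(2*p))
L = -I*√2 (L = -√(-4 + 2) = -√(-2) = -I*√2 ≈ -1.4142*I)
V(1/3)*L = ((5 + 1/3)/(2*(1/3)))*(-I*√2) = ((5 + ⅓)/(2*(⅓)))*(-I*√2) = ((½)*3*(16/3))*(-I*√2) = 8*(-I*√2) = -8*I*√2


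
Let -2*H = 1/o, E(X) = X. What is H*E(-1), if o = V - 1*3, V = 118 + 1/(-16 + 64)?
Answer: 24/5521 ≈ 0.0043470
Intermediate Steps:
V = 5665/48 (V = 118 + 1/48 = 5665/48 ≈ 118.02)
o = 5521/48 (o = 5665/48 - 1*3 = 5665/48 - 3 = 5521/48 ≈ 115.02)
H = -24/5521 (H = -1/(2*5521/48) = -1/2*48/5521 = -24/5521 ≈ -0.0043470)
H*E(-1) = -24/5521*(-1) = 24/5521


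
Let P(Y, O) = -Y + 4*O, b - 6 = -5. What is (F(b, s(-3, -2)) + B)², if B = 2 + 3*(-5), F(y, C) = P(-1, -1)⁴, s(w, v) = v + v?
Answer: 4624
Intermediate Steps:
b = 1 (b = 6 - 5 = 1)
s(w, v) = 2*v
F(y, C) = 81 (F(y, C) = (-1*(-1) + 4*(-1))⁴ = (1 - 4)⁴ = (-3)⁴ = 81)
B = -13 (B = 2 - 15 = -13)
(F(b, s(-3, -2)) + B)² = (81 - 13)² = 68² = 4624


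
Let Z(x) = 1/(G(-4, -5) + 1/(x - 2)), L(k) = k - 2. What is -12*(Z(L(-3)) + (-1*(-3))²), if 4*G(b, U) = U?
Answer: -1292/13 ≈ -99.385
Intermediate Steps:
G(b, U) = U/4
L(k) = -2 + k
Z(x) = 1/(-5/4 + 1/(-2 + x)) (Z(x) = 1/((¼)*(-5) + 1/(x - 2)) = 1/(-5/4 + 1/(-2 + x)))
-12*(Z(L(-3)) + (-1*(-3))²) = -12*(4*(2 - (-2 - 3))/(-14 + 5*(-2 - 3)) + (-1*(-3))²) = -12*(4*(2 - 1*(-5))/(-14 + 5*(-5)) + 3²) = -12*(4*(2 + 5)/(-14 - 25) + 9) = -12*(4*7/(-39) + 9) = -12*(4*(-1/39)*7 + 9) = -12*(-28/39 + 9) = -12*323/39 = -1292/13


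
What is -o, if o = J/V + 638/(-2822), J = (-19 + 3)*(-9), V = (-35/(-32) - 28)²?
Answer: 3157887/116222659 ≈ 0.027171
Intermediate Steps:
V = 741321/1024 (V = (-35*(-1/32) - 28)² = (35/32 - 28)² = (-861/32)² = 741321/1024 ≈ 723.95)
J = 144 (J = -16*(-9) = 144)
o = -3157887/116222659 (o = 144/(741321/1024) + 638/(-2822) = 144*(1024/741321) + 638*(-1/2822) = 16384/82369 - 319/1411 = -3157887/116222659 ≈ -0.027171)
-o = -1*(-3157887/116222659) = 3157887/116222659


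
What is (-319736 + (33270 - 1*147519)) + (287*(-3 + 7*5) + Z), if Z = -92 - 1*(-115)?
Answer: -424778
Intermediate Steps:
Z = 23 (Z = -92 + 115 = 23)
(-319736 + (33270 - 1*147519)) + (287*(-3 + 7*5) + Z) = (-319736 + (33270 - 1*147519)) + (287*(-3 + 7*5) + 23) = (-319736 + (33270 - 147519)) + (287*(-3 + 35) + 23) = (-319736 - 114249) + (287*32 + 23) = -433985 + (9184 + 23) = -433985 + 9207 = -424778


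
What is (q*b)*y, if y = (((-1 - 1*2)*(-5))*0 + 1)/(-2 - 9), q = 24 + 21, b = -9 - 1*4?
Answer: 585/11 ≈ 53.182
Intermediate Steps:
b = -13 (b = -9 - 4 = -13)
q = 45
y = -1/11 (y = (((-1 - 2)*(-5))*0 + 1)/(-11) = (-3*(-5)*0 + 1)*(-1/11) = (15*0 + 1)*(-1/11) = (0 + 1)*(-1/11) = 1*(-1/11) = -1/11 ≈ -0.090909)
(q*b)*y = (45*(-13))*(-1/11) = -585*(-1/11) = 585/11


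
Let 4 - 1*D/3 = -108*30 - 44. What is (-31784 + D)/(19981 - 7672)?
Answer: -21920/12309 ≈ -1.7808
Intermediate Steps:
D = 9864 (D = 12 - 3*(-108*30 - 44) = 12 - 3*(-3240 - 44) = 12 - 3*(-3284) = 12 + 9852 = 9864)
(-31784 + D)/(19981 - 7672) = (-31784 + 9864)/(19981 - 7672) = -21920/12309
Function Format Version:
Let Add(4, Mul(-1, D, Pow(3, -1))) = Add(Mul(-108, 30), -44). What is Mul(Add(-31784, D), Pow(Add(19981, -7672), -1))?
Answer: Rational(-21920, 12309) ≈ -1.7808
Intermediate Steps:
D = 9864 (D = Add(12, Mul(-3, Add(Mul(-108, 30), -44))) = Add(12, Mul(-3, Add(-3240, -44))) = Add(12, Mul(-3, -3284)) = Add(12, 9852) = 9864)
Mul(Add(-31784, D), Pow(Add(19981, -7672), -1)) = Mul(Add(-31784, 9864), Pow(Add(19981, -7672), -1)) = Mul(-21920, Pow(12309, -1)) = Mul(-21920, Rational(1, 12309)) = Rational(-21920, 12309)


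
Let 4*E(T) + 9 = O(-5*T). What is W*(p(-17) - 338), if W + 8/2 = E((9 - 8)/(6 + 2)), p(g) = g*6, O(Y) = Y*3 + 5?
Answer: 9625/4 ≈ 2406.3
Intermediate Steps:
O(Y) = 5 + 3*Y (O(Y) = 3*Y + 5 = 5 + 3*Y)
p(g) = 6*g
E(T) = -1 - 15*T/4 (E(T) = -9/4 + (5 + 3*(-5*T))/4 = -9/4 + (5 - 15*T)/4 = -9/4 + (5/4 - 15*T/4) = -1 - 15*T/4)
W = -175/32 (W = -4 + (-1 - 15*(9 - 8)/(4*(6 + 2))) = -4 + (-1 - 15/(4*8)) = -4 + (-1 - 15/4*⅛) = -4 + (-1 - 15/32) = -4 - 47/32 = -175/32 ≈ -5.4688)
W*(p(-17) - 338) = -175*(6*(-17) - 338)/32 = -175*(-102 - 338)/32 = -175/32*(-440) = 9625/4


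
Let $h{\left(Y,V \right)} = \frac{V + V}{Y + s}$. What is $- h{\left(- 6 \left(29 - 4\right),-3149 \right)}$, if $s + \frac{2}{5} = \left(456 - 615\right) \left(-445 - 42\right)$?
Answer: $\frac{31490}{386413} \approx 0.081493$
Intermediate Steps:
$s = \frac{387163}{5}$ ($s = - \frac{2}{5} + \left(456 - 615\right) \left(-445 - 42\right) = - \frac{2}{5} - -77433 = - \frac{2}{5} + 77433 = \frac{387163}{5} \approx 77433.0$)
$h{\left(Y,V \right)} = \frac{2 V}{\frac{387163}{5} + Y}$ ($h{\left(Y,V \right)} = \frac{V + V}{Y + \frac{387163}{5}} = \frac{2 V}{\frac{387163}{5} + Y}$)
$- h{\left(- 6 \left(29 - 4\right),-3149 \right)} = - \frac{10 \left(-3149\right)}{387163 + 5 \left(- 6 \left(29 - 4\right)\right)} = - \frac{10 \left(-3149\right)}{387163 + 5 \left(\left(-6\right) 25\right)} = - \frac{10 \left(-3149\right)}{387163 + 5 \left(-150\right)} = - \frac{10 \left(-3149\right)}{387163 - 750} = - \frac{10 \left(-3149\right)}{386413} = \left(-1\right) \left(- \frac{31490}{386413}\right) = \frac{31490}{386413}$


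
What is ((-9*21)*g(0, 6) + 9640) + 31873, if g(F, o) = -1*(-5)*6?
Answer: 35843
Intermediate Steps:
g(F, o) = 30 (g(F, o) = 5*6 = 30)
((-9*21)*g(0, 6) + 9640) + 31873 = (-9*21*30 + 9640) + 31873 = (-189*30 + 9640) + 31873 = (-5670 + 9640) + 31873 = 3970 + 31873 = 35843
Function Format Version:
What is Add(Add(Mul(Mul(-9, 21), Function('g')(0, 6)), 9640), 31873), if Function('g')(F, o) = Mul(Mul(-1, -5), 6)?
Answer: 35843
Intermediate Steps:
Function('g')(F, o) = 30 (Function('g')(F, o) = Mul(5, 6) = 30)
Add(Add(Mul(Mul(-9, 21), Function('g')(0, 6)), 9640), 31873) = Add(Add(Mul(Mul(-9, 21), 30), 9640), 31873) = Add(Add(Mul(-189, 30), 9640), 31873) = Add(Add(-5670, 9640), 31873) = Add(3970, 31873) = 35843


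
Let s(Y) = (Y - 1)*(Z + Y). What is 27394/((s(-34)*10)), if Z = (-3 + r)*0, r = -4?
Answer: 13697/5950 ≈ 2.3020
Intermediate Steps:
Z = 0 (Z = (-3 - 4)*0 = -7*0 = 0)
s(Y) = Y*(-1 + Y) (s(Y) = (Y - 1)*(0 + Y) = (-1 + Y)*Y = Y*(-1 + Y))
27394/((s(-34)*10)) = 27394/((-34*(-1 - 34)*10)) = 27394/((-34*(-35)*10)) = 27394/((1190*10)) = 27394/11900 = 27394*(1/11900) = 13697/5950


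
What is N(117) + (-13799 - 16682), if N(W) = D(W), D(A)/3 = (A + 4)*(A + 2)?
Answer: 12716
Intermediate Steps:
D(A) = 3*(2 + A)*(4 + A) (D(A) = 3*((A + 4)*(A + 2)) = 3*((4 + A)*(2 + A)) = 3*((2 + A)*(4 + A)) = 3*(2 + A)*(4 + A))
N(W) = 24 + 3*W² + 18*W
N(117) + (-13799 - 16682) = (24 + 3*117² + 18*117) + (-13799 - 16682) = (24 + 3*13689 + 2106) - 30481 = (24 + 41067 + 2106) - 30481 = 43197 - 30481 = 12716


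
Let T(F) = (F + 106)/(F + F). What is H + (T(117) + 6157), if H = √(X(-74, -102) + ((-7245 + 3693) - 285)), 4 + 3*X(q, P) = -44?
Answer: 1440961/234 + I*√3853 ≈ 6158.0 + 62.073*I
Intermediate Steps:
X(q, P) = -16 (X(q, P) = -4/3 + (⅓)*(-44) = -4/3 - 44/3 = -16)
T(F) = (106 + F)/(2*F) (T(F) = (106 + F)/((2*F)) = (106 + F)*(1/(2*F)) = (106 + F)/(2*F))
H = I*√3853 (H = √(-16 + ((-7245 + 3693) - 285)) = √(-16 + (-3552 - 285)) = √(-16 - 3837) = √(-3853) = I*√3853 ≈ 62.073*I)
H + (T(117) + 6157) = I*√3853 + ((½)*(106 + 117)/117 + 6157) = I*√3853 + ((½)*(1/117)*223 + 6157) = I*√3853 + (223/234 + 6157) = I*√3853 + 1440961/234 = 1440961/234 + I*√3853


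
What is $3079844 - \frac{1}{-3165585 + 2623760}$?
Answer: $\frac{1668736475301}{541825} \approx 3.0798 \cdot 10^{6}$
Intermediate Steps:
$3079844 - \frac{1}{-3165585 + 2623760} = 3079844 - \frac{1}{-541825} = 3079844 - - \frac{1}{541825} = 3079844 + \frac{1}{541825} = \frac{1668736475301}{541825}$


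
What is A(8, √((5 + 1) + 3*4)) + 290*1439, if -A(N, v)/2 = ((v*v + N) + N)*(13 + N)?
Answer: 415882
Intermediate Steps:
A(N, v) = -2*(13 + N)*(v² + 2*N) (A(N, v) = -2*((v*v + N) + N)*(13 + N) = -2*((v² + N) + N)*(13 + N) = -2*((N + v²) + N)*(13 + N) = -2*(v² + 2*N)*(13 + N) = -2*(13 + N)*(v² + 2*N))
A(8, √((5 + 1) + 3*4)) + 290*1439 = (-52*8 - 26*(√((5 + 1) + 3*4))² - 4*8² - 2*8*(√((5 + 1) + 3*4))²) + 290*1439 = (-416 - 26*(√(6 + 12))² - 4*64 - 2*8*(√(6 + 12))²) + 417310 = (-416 - 26*(√18)² - 256 - 2*8*(√18)²) + 417310 = (-416 - 26*(3*√2)² - 256 - 2*8*(3*√2)²) + 417310 = (-416 - 26*18 - 256 - 2*8*18) + 417310 = (-416 - 468 - 256 - 288) + 417310 = -1428 + 417310 = 415882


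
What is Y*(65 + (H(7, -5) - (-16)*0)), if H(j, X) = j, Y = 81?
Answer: 5832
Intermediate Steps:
Y*(65 + (H(7, -5) - (-16)*0)) = 81*(65 + (7 - (-16)*0)) = 81*(65 + (7 - 1*0)) = 81*(65 + (7 + 0)) = 81*(65 + 7) = 81*72 = 5832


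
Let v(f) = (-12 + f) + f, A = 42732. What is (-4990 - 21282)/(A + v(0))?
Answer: -821/1335 ≈ -0.61498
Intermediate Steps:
v(f) = -12 + 2*f
(-4990 - 21282)/(A + v(0)) = (-4990 - 21282)/(42732 + (-12 + 2*0)) = -26272/(42732 + (-12 + 0)) = -26272/(42732 - 12) = -26272/42720 = -26272*1/42720 = -821/1335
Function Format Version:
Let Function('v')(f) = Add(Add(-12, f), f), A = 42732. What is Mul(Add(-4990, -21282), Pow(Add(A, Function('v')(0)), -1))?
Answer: Rational(-821, 1335) ≈ -0.61498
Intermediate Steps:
Function('v')(f) = Add(-12, Mul(2, f))
Mul(Add(-4990, -21282), Pow(Add(A, Function('v')(0)), -1)) = Mul(Add(-4990, -21282), Pow(Add(42732, Add(-12, Mul(2, 0))), -1)) = Mul(-26272, Pow(Add(42732, Add(-12, 0)), -1)) = Mul(-26272, Pow(Add(42732, -12), -1)) = Mul(-26272, Pow(42720, -1)) = Mul(-26272, Rational(1, 42720)) = Rational(-821, 1335)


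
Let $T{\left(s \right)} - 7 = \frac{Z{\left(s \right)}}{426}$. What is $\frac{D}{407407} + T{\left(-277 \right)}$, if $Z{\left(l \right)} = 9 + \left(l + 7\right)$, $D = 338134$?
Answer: $\frac{417533177}{57851794} \approx 7.2173$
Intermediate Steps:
$Z{\left(l \right)} = 16 + l$ ($Z{\left(l \right)} = 9 + \left(7 + l\right) = 16 + l$)
$T{\left(s \right)} = \frac{1499}{213} + \frac{s}{426}$ ($T{\left(s \right)} = 7 + \frac{16 + s}{426} = 7 + \left(16 + s\right) \frac{1}{426} = 7 + \left(\frac{8}{213} + \frac{s}{426}\right) = \frac{1499}{213} + \frac{s}{426}$)
$\frac{D}{407407} + T{\left(-277 \right)} = \frac{338134}{407407} + \left(\frac{1499}{213} + \frac{1}{426} \left(-277\right)\right) = 338134 \cdot \frac{1}{407407} + \left(\frac{1499}{213} - \frac{277}{426}\right) = \frac{338134}{407407} + \frac{907}{142} = \frac{417533177}{57851794}$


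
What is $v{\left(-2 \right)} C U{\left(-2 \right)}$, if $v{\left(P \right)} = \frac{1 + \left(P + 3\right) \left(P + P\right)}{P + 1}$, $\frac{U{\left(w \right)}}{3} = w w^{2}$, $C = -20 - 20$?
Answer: $2880$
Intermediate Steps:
$C = -40$
$U{\left(w \right)} = 3 w^{3}$ ($U{\left(w \right)} = 3 w w^{2} = 3 w^{3}$)
$v{\left(P \right)} = \frac{1 + 2 P \left(3 + P\right)}{1 + P}$ ($v{\left(P \right)} = \frac{1 + \left(3 + P\right) 2 P}{1 + P} = \frac{1 + 2 P \left(3 + P\right)}{1 + P}$)
$v{\left(-2 \right)} C U{\left(-2 \right)} = \frac{1 + 2 \left(-2\right)^{2} + 6 \left(-2\right)}{1 - 2} \left(-40\right) 3 \left(-2\right)^{3} = \frac{1 + 2 \cdot 4 - 12}{-1} \left(-40\right) 3 \left(-8\right) = - (1 + 8 - 12) \left(-40\right) \left(-24\right) = \left(-1\right) \left(-3\right) \left(-40\right) \left(-24\right) = 3 \left(-40\right) \left(-24\right) = \left(-120\right) \left(-24\right) = 2880$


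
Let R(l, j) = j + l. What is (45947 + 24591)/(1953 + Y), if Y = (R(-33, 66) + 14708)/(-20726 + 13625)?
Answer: 250445169/6926756 ≈ 36.156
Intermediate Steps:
Y = -14741/7101 (Y = ((66 - 33) + 14708)/(-20726 + 13625) = (33 + 14708)/(-7101) = 14741*(-1/7101) = -14741/7101 ≈ -2.0759)
(45947 + 24591)/(1953 + Y) = (45947 + 24591)/(1953 - 14741/7101) = 70538/(13853512/7101) = 70538*(7101/13853512) = 250445169/6926756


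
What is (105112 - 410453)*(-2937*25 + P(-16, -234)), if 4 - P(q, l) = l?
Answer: 22346991767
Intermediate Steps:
P(q, l) = 4 - l
(105112 - 410453)*(-2937*25 + P(-16, -234)) = (105112 - 410453)*(-2937*25 + (4 - 1*(-234))) = -305341*(-73425 + (4 + 234)) = -305341*(-73425 + 238) = -305341*(-73187) = 22346991767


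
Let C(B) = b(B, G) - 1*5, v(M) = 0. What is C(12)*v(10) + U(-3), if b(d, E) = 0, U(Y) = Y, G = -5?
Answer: -3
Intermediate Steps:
C(B) = -5 (C(B) = 0 - 1*5 = 0 - 5 = -5)
C(12)*v(10) + U(-3) = -5*0 - 3 = 0 - 3 = -3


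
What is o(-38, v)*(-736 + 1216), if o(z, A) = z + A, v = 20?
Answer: -8640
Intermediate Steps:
o(z, A) = A + z
o(-38, v)*(-736 + 1216) = (20 - 38)*(-736 + 1216) = -18*480 = -8640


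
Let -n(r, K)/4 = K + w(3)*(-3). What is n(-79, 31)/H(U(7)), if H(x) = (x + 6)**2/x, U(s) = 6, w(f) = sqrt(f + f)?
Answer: -31/6 + sqrt(6)/2 ≈ -3.9419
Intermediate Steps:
w(f) = sqrt(2)*sqrt(f) (w(f) = sqrt(2*f) = sqrt(2)*sqrt(f))
n(r, K) = -4*K + 12*sqrt(6) (n(r, K) = -4*(K + (sqrt(2)*sqrt(3))*(-3)) = -4*(K + sqrt(6)*(-3)) = -4*(K - 3*sqrt(6)) = -4*K + 12*sqrt(6))
H(x) = (6 + x)**2/x
n(-79, 31)/H(U(7)) = (-4*31 + 12*sqrt(6))/(((6 + 6)**2/6)) = (-124 + 12*sqrt(6))/(((1/6)*12**2)) = (-124 + 12*sqrt(6))/(((1/6)*144)) = (-124 + 12*sqrt(6))/24 = (-124 + 12*sqrt(6))*(1/24) = -31/6 + sqrt(6)/2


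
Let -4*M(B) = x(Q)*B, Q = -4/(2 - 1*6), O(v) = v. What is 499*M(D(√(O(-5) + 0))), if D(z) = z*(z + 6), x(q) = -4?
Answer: -2495 + 2994*I*√5 ≈ -2495.0 + 6694.8*I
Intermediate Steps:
Q = 1 (Q = -4/(2 - 6) = -4/(-4) = -4*(-¼) = 1)
D(z) = z*(6 + z)
M(B) = B (M(B) = -(-1)*B = B)
499*M(D(√(O(-5) + 0))) = 499*(√(-5 + 0)*(6 + √(-5 + 0))) = 499*(√(-5)*(6 + √(-5))) = 499*((I*√5)*(6 + I*√5)) = 499*(I*√5*(6 + I*√5)) = 499*I*√5*(6 + I*√5)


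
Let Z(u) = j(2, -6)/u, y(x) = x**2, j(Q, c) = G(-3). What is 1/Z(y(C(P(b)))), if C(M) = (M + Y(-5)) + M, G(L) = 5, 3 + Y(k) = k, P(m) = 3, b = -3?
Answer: 4/5 ≈ 0.80000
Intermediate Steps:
Y(k) = -3 + k
j(Q, c) = 5
C(M) = -8 + 2*M (C(M) = (M + (-3 - 5)) + M = (M - 8) + M = (-8 + M) + M = -8 + 2*M)
Z(u) = 5/u
1/Z(y(C(P(b)))) = 1/(5/((-8 + 2*3)**2)) = 1/(5/((-8 + 6)**2)) = 1/(5/((-2)**2)) = 1/(5/4) = 4/5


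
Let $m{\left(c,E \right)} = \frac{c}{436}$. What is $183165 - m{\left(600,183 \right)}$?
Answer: $\frac{19964835}{109} \approx 1.8316 \cdot 10^{5}$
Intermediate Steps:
$m{\left(c,E \right)} = \frac{c}{436}$ ($m{\left(c,E \right)} = c \frac{1}{436} = \frac{c}{436}$)
$183165 - m{\left(600,183 \right)} = 183165 - \frac{1}{436} \cdot 600 = 183165 - \frac{150}{109} = \frac{19964835}{109}$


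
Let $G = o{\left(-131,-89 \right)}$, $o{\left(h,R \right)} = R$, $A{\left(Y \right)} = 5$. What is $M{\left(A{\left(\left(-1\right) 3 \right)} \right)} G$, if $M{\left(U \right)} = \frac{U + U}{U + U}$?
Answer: $-89$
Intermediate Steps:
$M{\left(U \right)} = 1$ ($M{\left(U \right)} = \frac{2 U}{2 U} = 2 U \frac{1}{2 U} = 1$)
$G = -89$
$M{\left(A{\left(\left(-1\right) 3 \right)} \right)} G = 1 \left(-89\right) = -89$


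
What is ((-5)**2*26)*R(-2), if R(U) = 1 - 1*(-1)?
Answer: 1300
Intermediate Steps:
R(U) = 2 (R(U) = 1 + 1 = 2)
((-5)**2*26)*R(-2) = ((-5)**2*26)*2 = (25*26)*2 = 650*2 = 1300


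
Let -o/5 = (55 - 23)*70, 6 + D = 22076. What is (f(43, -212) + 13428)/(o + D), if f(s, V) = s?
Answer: 13471/10870 ≈ 1.2393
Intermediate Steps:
D = 22070 (D = -6 + 22076 = 22070)
o = -11200 (o = -5*(55 - 23)*70 = -160*70 = -5*2240 = -11200)
(f(43, -212) + 13428)/(o + D) = (43 + 13428)/(-11200 + 22070) = 13471/10870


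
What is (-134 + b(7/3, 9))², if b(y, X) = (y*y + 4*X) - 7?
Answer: 802816/81 ≈ 9911.3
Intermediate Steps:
b(y, X) = -7 + y² + 4*X (b(y, X) = (y² + 4*X) - 7 = -7 + y² + 4*X)
(-134 + b(7/3, 9))² = (-134 + (-7 + (7/3)² + 4*9))² = (-134 + (-7 + (7*(⅓))² + 36))² = (-134 + (-7 + (7/3)² + 36))² = (-134 + (-7 + 49/9 + 36))² = (-134 + 310/9)² = (-896/9)² = 802816/81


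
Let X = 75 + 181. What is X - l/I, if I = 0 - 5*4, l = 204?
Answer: 1331/5 ≈ 266.20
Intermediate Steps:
X = 256
I = -20 (I = 0 - 20 = -20)
X - l/I = 256 - 204/(-20) = 256 - 204*(-1)/20 = 256 - 1*(-51/5) = 256 + 51/5 = 1331/5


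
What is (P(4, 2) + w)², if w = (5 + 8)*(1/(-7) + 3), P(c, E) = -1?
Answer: 64009/49 ≈ 1306.3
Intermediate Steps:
w = 260/7 (w = 13*(-⅐ + 3) = 13*(20/7) = 260/7 ≈ 37.143)
(P(4, 2) + w)² = (-1 + 260/7)² = (253/7)² = 64009/49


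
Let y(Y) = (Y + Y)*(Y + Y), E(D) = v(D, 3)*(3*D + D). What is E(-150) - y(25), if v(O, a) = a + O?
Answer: 85700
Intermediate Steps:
v(O, a) = O + a
E(D) = 4*D*(3 + D) (E(D) = (D + 3)*(3*D + D) = (3 + D)*(4*D) = 4*D*(3 + D))
y(Y) = 4*Y² (y(Y) = (2*Y)*(2*Y) = 4*Y²)
E(-150) - y(25) = 4*(-150)*(3 - 150) - 4*25² = 4*(-150)*(-147) - 4*625 = 88200 - 1*2500 = 88200 - 2500 = 85700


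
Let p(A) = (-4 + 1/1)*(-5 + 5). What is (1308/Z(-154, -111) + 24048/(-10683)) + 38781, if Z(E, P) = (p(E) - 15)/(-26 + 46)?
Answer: 43960247/1187 ≈ 37035.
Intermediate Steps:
p(A) = 0 (p(A) = (-4 + 1)*0 = -3*0 = 0)
Z(E, P) = -¾ (Z(E, P) = (0 - 15)/(-26 + 46) = -15/20 = -15*1/20 = -¾)
(1308/Z(-154, -111) + 24048/(-10683)) + 38781 = (1308/(-¾) + 24048/(-10683)) + 38781 = (1308*(-4/3) + 24048*(-1/10683)) + 38781 = (-1744 - 2672/1187) + 38781 = -2072800/1187 + 38781 = 43960247/1187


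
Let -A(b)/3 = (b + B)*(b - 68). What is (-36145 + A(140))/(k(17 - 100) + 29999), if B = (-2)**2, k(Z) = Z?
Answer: -67249/29916 ≈ -2.2479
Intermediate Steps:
B = 4
A(b) = -3*(-68 + b)*(4 + b) (A(b) = -3*(b + 4)*(b - 68) = -3*(4 + b)*(-68 + b) = -3*(-68 + b)*(4 + b))
(-36145 + A(140))/(k(17 - 100) + 29999) = (-36145 + (816 - 3*140**2 + 192*140))/((17 - 100) + 29999) = (-36145 + (816 - 3*19600 + 26880))/(-83 + 29999) = (-36145 + (816 - 58800 + 26880))/29916 = (-36145 - 31104)*(1/29916) = -67249*1/29916 = -67249/29916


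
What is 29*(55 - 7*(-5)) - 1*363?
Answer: 2247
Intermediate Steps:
29*(55 - 7*(-5)) - 1*363 = 29*(55 + 35) - 363 = 29*90 - 363 = 2610 - 363 = 2247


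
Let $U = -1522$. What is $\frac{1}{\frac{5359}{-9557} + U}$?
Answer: $- \frac{9557}{14551113} \approx -0.00065679$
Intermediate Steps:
$\frac{1}{\frac{5359}{-9557} + U} = \frac{1}{\frac{5359}{-9557} - 1522} = \frac{1}{5359 \left(- \frac{1}{9557}\right) - 1522} = \frac{1}{- \frac{5359}{9557} - 1522} = \frac{1}{- \frac{14551113}{9557}} = - \frac{9557}{14551113}$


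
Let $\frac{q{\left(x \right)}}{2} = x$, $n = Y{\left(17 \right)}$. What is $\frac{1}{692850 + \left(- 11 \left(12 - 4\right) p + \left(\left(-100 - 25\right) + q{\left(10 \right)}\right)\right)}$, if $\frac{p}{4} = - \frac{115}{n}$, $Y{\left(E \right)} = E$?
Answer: $\frac{17}{11817145} \approx 1.4386 \cdot 10^{-6}$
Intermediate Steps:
$n = 17$
$q{\left(x \right)} = 2 x$
$p = - \frac{460}{17}$ ($p = 4 \left(- \frac{115}{17}\right) = - \frac{460}{17} \approx -27.059$)
$\frac{1}{692850 + \left(- 11 \left(12 - 4\right) p + \left(\left(-100 - 25\right) + q{\left(10 \right)}\right)\right)} = \frac{1}{692850 + \left(- 11 \left(12 - 4\right) \left(- \frac{460}{17}\right) + \left(\left(-100 - 25\right) + 2 \cdot 10\right)\right)} = \frac{1}{692850 + \left(\left(-11\right) 8 \left(- \frac{460}{17}\right) + \left(-125 + 20\right)\right)} = \frac{1}{692850 - - \frac{38695}{17}} = \frac{1}{692850 + \left(\frac{40480}{17} - 105\right)} = \frac{1}{692850 + \frac{38695}{17}} = \frac{1}{\frac{11817145}{17}} = \frac{17}{11817145}$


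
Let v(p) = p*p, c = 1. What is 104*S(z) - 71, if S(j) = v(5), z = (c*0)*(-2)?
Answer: 2529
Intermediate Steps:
v(p) = p²
z = 0 (z = (1*0)*(-2) = 0*(-2) = 0)
S(j) = 25 (S(j) = 5² = 25)
104*S(z) - 71 = 104*25 - 71 = 2600 - 71 = 2529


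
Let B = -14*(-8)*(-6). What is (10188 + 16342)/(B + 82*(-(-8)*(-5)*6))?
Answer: -13265/10176 ≈ -1.3036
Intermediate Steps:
B = -672 (B = 112*(-6) = -672)
(10188 + 16342)/(B + 82*(-(-8)*(-5)*6)) = (10188 + 16342)/(-672 + 82*(-(-8)*(-5)*6)) = 26530/(-672 + 82*(-4*10*6)) = 26530/(-672 + 82*(-40*6)) = 26530/(-672 + 82*(-240)) = 26530/(-672 - 19680) = 26530/(-20352) = 26530*(-1/20352) = -13265/10176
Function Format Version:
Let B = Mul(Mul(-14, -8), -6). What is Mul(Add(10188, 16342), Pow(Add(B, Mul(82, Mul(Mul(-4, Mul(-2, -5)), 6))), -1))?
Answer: Rational(-13265, 10176) ≈ -1.3036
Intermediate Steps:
B = -672 (B = Mul(112, -6) = -672)
Mul(Add(10188, 16342), Pow(Add(B, Mul(82, Mul(Mul(-4, Mul(-2, -5)), 6))), -1)) = Mul(Add(10188, 16342), Pow(Add(-672, Mul(82, Mul(Mul(-4, Mul(-2, -5)), 6))), -1)) = Mul(26530, Pow(Add(-672, Mul(82, Mul(Mul(-4, 10), 6))), -1)) = Mul(26530, Pow(Add(-672, Mul(82, Mul(-40, 6))), -1)) = Mul(26530, Pow(Add(-672, Mul(82, -240)), -1)) = Mul(26530, Pow(Add(-672, -19680), -1)) = Mul(26530, Pow(-20352, -1)) = Mul(26530, Rational(-1, 20352)) = Rational(-13265, 10176)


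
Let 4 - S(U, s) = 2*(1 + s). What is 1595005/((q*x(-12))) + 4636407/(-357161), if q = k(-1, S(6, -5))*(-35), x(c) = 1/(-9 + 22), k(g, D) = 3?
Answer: -211606953520/1071483 ≈ -1.9749e+5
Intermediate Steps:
S(U, s) = 2 - 2*s (S(U, s) = 4 - 2*(1 + s) = 4 - (2 + 2*s) = 4 + (-2 - 2*s) = 2 - 2*s)
x(c) = 1/13
q = -105 (q = 3*(-35) = -105)
1595005/((q*x(-12))) + 4636407/(-357161) = 1595005/((-105*1/13)) + 4636407/(-357161) = 1595005/(-105/13) + 4636407*(-1/357161) = 1595005*(-13/105) - 4636407/357161 = -4147013/21 - 4636407/357161 = -211606953520/1071483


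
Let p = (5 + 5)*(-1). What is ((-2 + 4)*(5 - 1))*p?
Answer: -80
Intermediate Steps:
p = -10 (p = 10*(-1) = -10)
((-2 + 4)*(5 - 1))*p = ((-2 + 4)*(5 - 1))*(-10) = (2*4)*(-10) = 8*(-10) = -80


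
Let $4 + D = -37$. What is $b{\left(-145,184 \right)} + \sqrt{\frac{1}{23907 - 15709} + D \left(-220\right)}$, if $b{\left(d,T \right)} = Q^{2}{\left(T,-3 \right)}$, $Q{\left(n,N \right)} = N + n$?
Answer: $32761 + \frac{\sqrt{606208988278}}{8198} \approx 32856.0$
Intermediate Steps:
$D = -41$ ($D = -4 - 37 = -41$)
$b{\left(d,T \right)} = \left(-3 + T\right)^{2}$
$b{\left(-145,184 \right)} + \sqrt{\frac{1}{23907 - 15709} + D \left(-220\right)} = \left(-3 + 184\right)^{2} + \sqrt{\frac{1}{23907 - 15709} - -9020} = 181^{2} + \sqrt{\frac{1}{8198} + 9020} = 32761 + \sqrt{\frac{1}{8198} + 9020} = 32761 + \sqrt{\frac{73945961}{8198}} = 32761 + \frac{\sqrt{606208988278}}{8198}$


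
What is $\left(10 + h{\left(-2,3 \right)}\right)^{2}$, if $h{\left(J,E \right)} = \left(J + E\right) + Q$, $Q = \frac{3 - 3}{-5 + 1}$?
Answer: $121$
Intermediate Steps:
$Q = 0$ ($Q = \frac{0}{-4} = 0 \left(- \frac{1}{4}\right) = 0$)
$h{\left(J,E \right)} = E + J$ ($h{\left(J,E \right)} = \left(J + E\right) + 0 = \left(E + J\right) + 0 = E + J$)
$\left(10 + h{\left(-2,3 \right)}\right)^{2} = \left(10 + \left(3 - 2\right)\right)^{2} = \left(10 + 1\right)^{2} = 11^{2} = 121$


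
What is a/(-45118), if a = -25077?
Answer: 25077/45118 ≈ 0.55581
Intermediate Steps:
a/(-45118) = -25077/(-45118) = -25077*(-1/45118) = 25077/45118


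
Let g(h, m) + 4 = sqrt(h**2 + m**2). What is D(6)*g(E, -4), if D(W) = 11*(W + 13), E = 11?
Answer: -836 + 209*sqrt(137) ≈ 1610.3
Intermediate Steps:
g(h, m) = -4 + sqrt(h**2 + m**2)
D(W) = 143 + 11*W (D(W) = 11*(13 + W) = 143 + 11*W)
D(6)*g(E, -4) = (143 + 11*6)*(-4 + sqrt(11**2 + (-4)**2)) = (143 + 66)*(-4 + sqrt(121 + 16)) = 209*(-4 + sqrt(137)) = -836 + 209*sqrt(137)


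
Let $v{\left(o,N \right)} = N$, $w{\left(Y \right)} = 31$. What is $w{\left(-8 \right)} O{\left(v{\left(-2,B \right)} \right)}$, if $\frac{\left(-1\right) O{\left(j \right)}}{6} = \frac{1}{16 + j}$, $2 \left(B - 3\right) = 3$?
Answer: $- \frac{372}{41} \approx -9.0732$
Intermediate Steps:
$B = \frac{9}{2}$ ($B = 3 + \frac{1}{2} \cdot 3 = 3 + \frac{3}{2} = \frac{9}{2} \approx 4.5$)
$O{\left(j \right)} = - \frac{6}{16 + j}$
$w{\left(-8 \right)} O{\left(v{\left(-2,B \right)} \right)} = 31 \left(- \frac{6}{16 + \frac{9}{2}}\right) = 31 \left(- \frac{6}{\frac{41}{2}}\right) = 31 \left(\left(-6\right) \frac{2}{41}\right) = 31 \left(- \frac{12}{41}\right) = - \frac{372}{41}$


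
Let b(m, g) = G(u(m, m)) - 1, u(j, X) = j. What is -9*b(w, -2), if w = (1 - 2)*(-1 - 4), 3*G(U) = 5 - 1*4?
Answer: 6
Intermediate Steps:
G(U) = ⅓ (G(U) = (5 - 1*4)/3 = (5 - 4)/3 = (⅓)*1 = ⅓)
w = 5 (w = -1*(-5) = 5)
b(m, g) = -⅔ (b(m, g) = ⅓ - 1 = -⅔)
-9*b(w, -2) = -9*(-⅔) = 6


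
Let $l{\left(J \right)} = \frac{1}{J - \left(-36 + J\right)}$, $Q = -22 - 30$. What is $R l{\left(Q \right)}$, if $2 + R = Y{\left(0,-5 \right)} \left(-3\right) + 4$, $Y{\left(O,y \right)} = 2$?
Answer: $- \frac{1}{9} \approx -0.11111$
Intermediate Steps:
$Q = -52$
$l{\left(J \right)} = \frac{1}{36}$
$R = -4$ ($R = -2 + \left(2 \left(-3\right) + 4\right) = -2 + \left(-6 + 4\right) = -2 - 2 = -4$)
$R l{\left(Q \right)} = \left(-4\right) \frac{1}{36} = - \frac{1}{9}$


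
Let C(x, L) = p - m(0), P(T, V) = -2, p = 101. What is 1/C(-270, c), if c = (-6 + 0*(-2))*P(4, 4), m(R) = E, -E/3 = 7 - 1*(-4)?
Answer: 1/134 ≈ 0.0074627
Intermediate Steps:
E = -33 (E = -3*(7 - 1*(-4)) = -3*(7 + 4) = -3*11 = -33)
m(R) = -33
c = 12 (c = (-6 + 0*(-2))*(-2) = (-6 + 0)*(-2) = -6*(-2) = 12)
C(x, L) = 134 (C(x, L) = 101 - 1*(-33) = 101 + 33 = 134)
1/C(-270, c) = 1/134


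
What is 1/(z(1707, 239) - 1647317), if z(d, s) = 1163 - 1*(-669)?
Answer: -1/1645485 ≈ -6.0772e-7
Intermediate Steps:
z(d, s) = 1832 (z(d, s) = 1163 + 669 = 1832)
1/(z(1707, 239) - 1647317) = 1/(1832 - 1647317) = 1/(-1645485) = -1/1645485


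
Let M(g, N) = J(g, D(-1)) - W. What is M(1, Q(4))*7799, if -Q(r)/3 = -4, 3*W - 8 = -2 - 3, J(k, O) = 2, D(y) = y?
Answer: 7799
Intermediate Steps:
W = 1 (W = 8/3 + (-2 - 3)/3 = 8/3 + (1/3)*(-5) = 8/3 - 5/3 = 1)
Q(r) = 12 (Q(r) = -3*(-4) = 12)
M(g, N) = 1 (M(g, N) = 2 - 1*1 = 2 - 1 = 1)
M(1, Q(4))*7799 = 1*7799 = 7799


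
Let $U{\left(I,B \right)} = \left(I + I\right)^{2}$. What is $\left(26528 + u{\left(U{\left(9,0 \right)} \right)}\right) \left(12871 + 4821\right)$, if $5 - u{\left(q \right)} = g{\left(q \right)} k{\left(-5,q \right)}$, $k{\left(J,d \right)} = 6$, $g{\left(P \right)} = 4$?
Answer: $468997228$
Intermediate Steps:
$U{\left(I,B \right)} = 4 I^{2}$ ($U{\left(I,B \right)} = \left(2 I\right)^{2} = 4 I^{2}$)
$u{\left(q \right)} = -19$ ($u{\left(q \right)} = 5 - 4 \cdot 6 = 5 - 24 = -19$)
$\left(26528 + u{\left(U{\left(9,0 \right)} \right)}\right) \left(12871 + 4821\right) = \left(26528 - 19\right) \left(12871 + 4821\right) = 26509 \cdot 17692 = 468997228$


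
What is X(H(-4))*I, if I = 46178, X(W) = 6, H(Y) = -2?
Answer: 277068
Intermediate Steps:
X(H(-4))*I = 6*46178 = 277068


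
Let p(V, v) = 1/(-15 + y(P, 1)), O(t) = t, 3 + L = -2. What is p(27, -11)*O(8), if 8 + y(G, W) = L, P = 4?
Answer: -2/7 ≈ -0.28571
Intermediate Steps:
L = -5 (L = -3 - 2 = -5)
y(G, W) = -13 (y(G, W) = -8 - 5 = -13)
p(V, v) = -1/28 (p(V, v) = 1/(-15 - 13) = 1/(-28) = -1/28)
p(27, -11)*O(8) = -1/28*8 = -2/7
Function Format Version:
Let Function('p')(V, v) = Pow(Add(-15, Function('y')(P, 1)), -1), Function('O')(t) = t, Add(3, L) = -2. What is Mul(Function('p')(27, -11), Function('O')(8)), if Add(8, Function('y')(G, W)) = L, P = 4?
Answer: Rational(-2, 7) ≈ -0.28571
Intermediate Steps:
L = -5 (L = Add(-3, -2) = -5)
Function('y')(G, W) = -13 (Function('y')(G, W) = Add(-8, -5) = -13)
Function('p')(V, v) = Rational(-1, 28) (Function('p')(V, v) = Pow(Add(-15, -13), -1) = Pow(-28, -1) = Rational(-1, 28))
Mul(Function('p')(27, -11), Function('O')(8)) = Mul(Rational(-1, 28), 8) = Rational(-2, 7)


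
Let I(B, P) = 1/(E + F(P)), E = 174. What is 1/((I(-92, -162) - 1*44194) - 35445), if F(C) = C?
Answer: -12/955667 ≈ -1.2557e-5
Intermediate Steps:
I(B, P) = 1/(174 + P)
1/((I(-92, -162) - 1*44194) - 35445) = 1/((1/(174 - 162) - 1*44194) - 35445) = 1/((1/12 - 44194) - 35445) = 1/(-530327/12 - 35445) = 1/(-955667/12) = -12/955667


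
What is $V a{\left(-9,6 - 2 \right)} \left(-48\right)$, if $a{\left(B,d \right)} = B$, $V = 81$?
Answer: $34992$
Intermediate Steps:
$V a{\left(-9,6 - 2 \right)} \left(-48\right) = 81 \left(-9\right) \left(-48\right) = \left(-729\right) \left(-48\right) = 34992$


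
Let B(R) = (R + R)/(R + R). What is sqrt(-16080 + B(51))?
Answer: I*sqrt(16079) ≈ 126.8*I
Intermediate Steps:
B(R) = 1 (B(R) = (2*R)/((2*R)) = (2*R)*(1/(2*R)) = 1)
sqrt(-16080 + B(51)) = sqrt(-16080 + 1) = sqrt(-16079) = I*sqrt(16079)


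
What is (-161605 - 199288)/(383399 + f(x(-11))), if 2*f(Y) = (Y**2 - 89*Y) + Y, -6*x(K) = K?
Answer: -1528488/1623473 ≈ -0.94149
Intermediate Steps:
x(K) = -K/6
f(Y) = Y**2/2 - 44*Y (f(Y) = ((Y**2 - 89*Y) + Y)/2 = (Y**2 - 88*Y)/2 = Y**2/2 - 44*Y)
(-161605 - 199288)/(383399 + f(x(-11))) = (-161605 - 199288)/(383399 + (-1/6*(-11))*(-88 - 1/6*(-11))/2) = -360893/(383399 + (1/2)*(11/6)*(-88 + 11/6)) = -360893/(383399 + (1/2)*(11/6)*(-517/6)) = -360893/(383399 - 5687/72) = -360893/27599041/72 = -360893*72/27599041 = -1528488/1623473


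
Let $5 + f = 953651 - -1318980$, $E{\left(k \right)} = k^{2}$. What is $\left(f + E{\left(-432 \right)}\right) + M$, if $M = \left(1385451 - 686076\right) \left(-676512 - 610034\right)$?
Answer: $-899775649500$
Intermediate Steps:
$M = -899778108750$ ($M = 699375 \left(-1286546\right) = -899778108750$)
$f = 2272626$ ($f = -5 + \left(953651 - -1318980\right) = -5 + \left(953651 + 1318980\right) = -5 + 2272631 = 2272626$)
$\left(f + E{\left(-432 \right)}\right) + M = \left(2272626 + \left(-432\right)^{2}\right) - 899778108750 = \left(2272626 + 186624\right) - 899778108750 = 2459250 - 899778108750 = -899775649500$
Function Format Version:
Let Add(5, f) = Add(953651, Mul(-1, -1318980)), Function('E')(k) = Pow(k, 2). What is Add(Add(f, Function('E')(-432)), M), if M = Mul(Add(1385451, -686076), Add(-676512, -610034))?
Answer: -899775649500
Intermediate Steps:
M = -899778108750 (M = Mul(699375, -1286546) = -899778108750)
f = 2272626 (f = Add(-5, Add(953651, Mul(-1, -1318980))) = Add(-5, Add(953651, 1318980)) = Add(-5, 2272631) = 2272626)
Add(Add(f, Function('E')(-432)), M) = Add(Add(2272626, Pow(-432, 2)), -899778108750) = Add(Add(2272626, 186624), -899778108750) = Add(2459250, -899778108750) = -899775649500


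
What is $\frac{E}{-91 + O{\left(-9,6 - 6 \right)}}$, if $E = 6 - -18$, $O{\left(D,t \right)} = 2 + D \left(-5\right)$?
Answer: $- \frac{6}{11} \approx -0.54545$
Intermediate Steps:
$O{\left(D,t \right)} = 2 - 5 D$
$E = 24$ ($E = 6 + 18 = 24$)
$\frac{E}{-91 + O{\left(-9,6 - 6 \right)}} = \frac{24}{-91 + \left(2 - -45\right)} = \frac{24}{-91 + \left(2 + 45\right)} = \frac{24}{-91 + 47} = \frac{24}{-44} = 24 \left(- \frac{1}{44}\right) = - \frac{6}{11}$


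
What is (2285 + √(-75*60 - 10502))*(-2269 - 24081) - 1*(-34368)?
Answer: -60175382 - 26350*I*√15002 ≈ -6.0175e+7 - 3.2274e+6*I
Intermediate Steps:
(2285 + √(-75*60 - 10502))*(-2269 - 24081) - 1*(-34368) = (2285 + √(-4500 - 10502))*(-26350) + 34368 = (2285 + √(-15002))*(-26350) + 34368 = (2285 + I*√15002)*(-26350) + 34368 = (-60209750 - 26350*I*√15002) + 34368 = -60175382 - 26350*I*√15002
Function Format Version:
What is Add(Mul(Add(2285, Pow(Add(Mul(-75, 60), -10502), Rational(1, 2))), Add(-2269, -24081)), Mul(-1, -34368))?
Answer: Add(-60175382, Mul(-26350, I, Pow(15002, Rational(1, 2)))) ≈ Add(-6.0175e+7, Mul(-3.2274e+6, I))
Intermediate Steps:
Add(Mul(Add(2285, Pow(Add(Mul(-75, 60), -10502), Rational(1, 2))), Add(-2269, -24081)), Mul(-1, -34368)) = Add(Mul(Add(2285, Pow(Add(-4500, -10502), Rational(1, 2))), -26350), 34368) = Add(Mul(Add(2285, Pow(-15002, Rational(1, 2))), -26350), 34368) = Add(Mul(Add(2285, Mul(I, Pow(15002, Rational(1, 2)))), -26350), 34368) = Add(Add(-60209750, Mul(-26350, I, Pow(15002, Rational(1, 2)))), 34368) = Add(-60175382, Mul(-26350, I, Pow(15002, Rational(1, 2))))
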